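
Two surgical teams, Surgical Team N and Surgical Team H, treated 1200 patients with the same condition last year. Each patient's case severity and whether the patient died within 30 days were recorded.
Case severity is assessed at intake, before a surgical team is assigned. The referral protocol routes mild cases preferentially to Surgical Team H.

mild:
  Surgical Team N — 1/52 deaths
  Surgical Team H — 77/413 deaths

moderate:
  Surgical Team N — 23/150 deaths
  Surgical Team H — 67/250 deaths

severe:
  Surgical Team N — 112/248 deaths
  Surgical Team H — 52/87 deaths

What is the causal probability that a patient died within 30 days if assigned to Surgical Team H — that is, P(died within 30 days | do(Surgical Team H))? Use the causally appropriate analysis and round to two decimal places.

0.33

Case severity satisfies the back-door criterion: it is not a descendant of the surgical team, and it blocks the spurious path from surgical team to outcome. Adjusting for it (i.e., using the within-case severity rates) gives the causal effect.
Standardising Surgical Team H to the population case severity mix: 0.388·77/413 + 0.333·67/250 + 0.279·52/87 = 0.328.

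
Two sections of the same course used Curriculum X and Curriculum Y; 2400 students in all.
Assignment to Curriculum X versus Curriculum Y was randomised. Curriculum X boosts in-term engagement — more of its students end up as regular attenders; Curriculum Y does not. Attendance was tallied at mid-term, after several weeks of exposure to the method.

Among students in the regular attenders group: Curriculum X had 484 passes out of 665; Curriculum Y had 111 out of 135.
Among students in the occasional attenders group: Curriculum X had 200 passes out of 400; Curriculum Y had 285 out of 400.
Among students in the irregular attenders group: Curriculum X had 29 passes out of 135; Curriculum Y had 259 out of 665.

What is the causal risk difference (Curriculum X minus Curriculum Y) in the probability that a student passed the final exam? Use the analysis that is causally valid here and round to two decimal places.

The mid-term attendance-specific comparison favours Curriculum Y throughout, but the pooled figures favour Curriculum X. The question is whether to condition on mid-term attendance.
Mid-term attendance here is a post-treatment variable shaped by the teaching method; conditioning on it would introduce bias rather than remove it. The overall comparison is the causal one.
The causal difference is the pooled difference: 0.594 − 0.546 = +0.048.

+0.05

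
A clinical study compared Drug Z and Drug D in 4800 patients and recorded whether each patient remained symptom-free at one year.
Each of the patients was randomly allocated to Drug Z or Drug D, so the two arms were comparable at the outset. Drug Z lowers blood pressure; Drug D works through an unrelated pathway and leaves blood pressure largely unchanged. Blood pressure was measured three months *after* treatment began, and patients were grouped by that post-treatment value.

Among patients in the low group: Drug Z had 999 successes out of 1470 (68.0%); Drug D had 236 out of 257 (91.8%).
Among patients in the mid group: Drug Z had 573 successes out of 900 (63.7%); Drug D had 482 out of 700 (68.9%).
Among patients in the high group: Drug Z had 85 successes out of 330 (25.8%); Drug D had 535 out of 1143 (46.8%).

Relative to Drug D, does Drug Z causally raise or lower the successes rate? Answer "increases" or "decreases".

Blood pressure is downstream of the drug. One should not condition on a consequence of treatment, so the overall rates are the right comparison.
Pooled: Drug Z 61.4% vs Drug D 59.7%; Drug Z is higher overall.

increases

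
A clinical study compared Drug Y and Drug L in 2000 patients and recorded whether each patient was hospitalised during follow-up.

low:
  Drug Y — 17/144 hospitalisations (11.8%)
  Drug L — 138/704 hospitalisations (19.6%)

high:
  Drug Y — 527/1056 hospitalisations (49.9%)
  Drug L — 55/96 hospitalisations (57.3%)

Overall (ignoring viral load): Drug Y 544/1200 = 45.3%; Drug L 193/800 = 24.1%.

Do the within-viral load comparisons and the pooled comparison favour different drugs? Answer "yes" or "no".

yes

Within each viral load level (low 11.8% vs 19.6%; high 49.9% vs 57.3%), Drug Y has the lower rate every time. Pooled: 45.3% vs 24.1% — Drug L has the lower rate overall. The two comparisons disagree.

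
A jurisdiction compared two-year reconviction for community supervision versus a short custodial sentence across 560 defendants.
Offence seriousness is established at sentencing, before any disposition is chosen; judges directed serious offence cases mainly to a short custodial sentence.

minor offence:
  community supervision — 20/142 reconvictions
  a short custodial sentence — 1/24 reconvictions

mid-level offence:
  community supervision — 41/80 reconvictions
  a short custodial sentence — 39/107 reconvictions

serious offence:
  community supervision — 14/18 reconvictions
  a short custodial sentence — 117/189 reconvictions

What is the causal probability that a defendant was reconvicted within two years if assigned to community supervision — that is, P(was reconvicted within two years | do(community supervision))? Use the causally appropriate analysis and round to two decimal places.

0.50

The stratified and pooled comparisons disagree (a short custodial sentence wins within each offence seriousness; community supervision wins overall), so the answer turns on the causal role of offence seriousness.
Here offence seriousness is a common cause — it drives both which disposition a case falls under and the outcome. The crude comparison mixes populations; the stratum-specific rates are the causally relevant ones.
Standardising community supervision to the population offence seriousness mix: 0.296·20/142 + 0.334·41/80 + 0.370·14/18 = 0.500.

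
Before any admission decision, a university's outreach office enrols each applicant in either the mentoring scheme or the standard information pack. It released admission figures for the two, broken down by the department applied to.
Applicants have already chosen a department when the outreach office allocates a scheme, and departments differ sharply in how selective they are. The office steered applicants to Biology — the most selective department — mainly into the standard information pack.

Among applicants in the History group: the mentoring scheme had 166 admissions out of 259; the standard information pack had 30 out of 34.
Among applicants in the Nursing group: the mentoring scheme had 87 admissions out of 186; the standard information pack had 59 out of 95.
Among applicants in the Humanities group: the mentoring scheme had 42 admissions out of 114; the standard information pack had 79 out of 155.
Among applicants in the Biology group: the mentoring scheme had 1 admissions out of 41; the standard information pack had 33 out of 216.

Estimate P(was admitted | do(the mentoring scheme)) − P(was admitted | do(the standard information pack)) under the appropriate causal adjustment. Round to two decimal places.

Within every department level the standard information pack has the higher rate, yet pooled the mentoring scheme does — Simpson's reversal.
Nothing the outreach scheme does changes department; the imbalance is an allocation artefact. With department also predicting the outcome, the pooled figure is confounded, and the within-stratum comparison is the causal one.
Adjusting over the population distribution of department: 0.266·(0.641−0.882) + 0.255·(0.468−0.621) + 0.245·(0.368−0.510) + 0.234·(0.024−0.153) = -0.168.

-0.17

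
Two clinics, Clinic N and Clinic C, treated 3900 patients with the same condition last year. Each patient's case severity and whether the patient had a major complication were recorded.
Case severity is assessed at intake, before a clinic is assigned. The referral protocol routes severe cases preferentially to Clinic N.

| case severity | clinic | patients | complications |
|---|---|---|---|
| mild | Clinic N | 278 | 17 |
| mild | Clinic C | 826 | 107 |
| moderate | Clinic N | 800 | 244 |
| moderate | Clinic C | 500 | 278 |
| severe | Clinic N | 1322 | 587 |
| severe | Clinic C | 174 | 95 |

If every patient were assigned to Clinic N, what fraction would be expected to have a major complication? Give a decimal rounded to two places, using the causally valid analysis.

0.29

The case severity-specific comparison favours Clinic N throughout, but the pooled figures favour Clinic C. The question is whether to condition on case severity.
Here case severity is a common cause — it drives both which clinic a case falls under and the outcome. The crude comparison mixes populations; the stratum-specific rates are the causally relevant ones.
Standardising Clinic N to the population case severity mix: 0.283·17/278 + 0.333·244/800 + 0.384·587/1322 = 0.289.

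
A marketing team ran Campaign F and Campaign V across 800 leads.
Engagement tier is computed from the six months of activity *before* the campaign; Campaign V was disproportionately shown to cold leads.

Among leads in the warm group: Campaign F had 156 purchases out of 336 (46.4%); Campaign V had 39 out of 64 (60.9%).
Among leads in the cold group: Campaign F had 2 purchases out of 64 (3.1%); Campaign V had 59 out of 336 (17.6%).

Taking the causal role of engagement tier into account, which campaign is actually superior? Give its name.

The stratified and pooled comparisons disagree (Campaign V wins within each engagement tier; Campaign F wins overall), so the answer turns on the causal role of engagement tier.
Engagement tier satisfies the back-door criterion: it is not a descendant of the campaign, and it blocks the spurious path from campaign to outcome. Adjusting for it (i.e., using the within-engagement tier rates) gives the causal effect.
Within each level — warm: 46.4% vs 60.9%; cold: 3.1% vs 17.6% — Campaign V is higher every time.

Campaign V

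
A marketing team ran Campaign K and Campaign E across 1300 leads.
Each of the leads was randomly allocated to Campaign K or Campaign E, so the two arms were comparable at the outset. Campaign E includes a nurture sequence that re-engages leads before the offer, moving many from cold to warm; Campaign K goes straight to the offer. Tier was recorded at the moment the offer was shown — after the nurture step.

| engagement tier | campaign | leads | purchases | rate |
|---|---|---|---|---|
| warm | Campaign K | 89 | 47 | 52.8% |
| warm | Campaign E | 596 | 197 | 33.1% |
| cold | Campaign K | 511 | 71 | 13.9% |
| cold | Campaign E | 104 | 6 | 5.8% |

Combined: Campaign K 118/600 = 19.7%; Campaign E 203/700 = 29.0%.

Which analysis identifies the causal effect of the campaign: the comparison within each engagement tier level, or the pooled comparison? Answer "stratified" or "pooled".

Engagement tier here is a post-treatment variable shaped by the campaign; conditioning on it would introduce bias rather than remove it. The overall comparison is the causal one.
Pooled: Campaign K 19.7% vs Campaign E 29.0%; Campaign E is higher overall.

pooled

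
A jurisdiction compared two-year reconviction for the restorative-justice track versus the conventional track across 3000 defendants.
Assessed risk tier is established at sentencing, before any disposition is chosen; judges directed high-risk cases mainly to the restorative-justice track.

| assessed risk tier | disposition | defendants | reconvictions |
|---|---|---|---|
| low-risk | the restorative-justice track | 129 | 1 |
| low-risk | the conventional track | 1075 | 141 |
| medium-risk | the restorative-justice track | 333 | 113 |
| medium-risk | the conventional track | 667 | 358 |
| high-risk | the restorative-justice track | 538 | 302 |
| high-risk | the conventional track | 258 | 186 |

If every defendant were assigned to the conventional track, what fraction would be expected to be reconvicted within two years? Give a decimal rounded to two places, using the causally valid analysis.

0.42

Within every assessed risk tier level the restorative-justice track has the lower rate, yet pooled the conventional track does — Simpson's reversal.
Assessed risk tier is set before the disposition has any effect — it is not caused by the disposition — and it independently drives the outcome. That makes it a confounder, so the causal comparison is within assessed risk tier levels.
Standardising the conventional track to the population assessed risk tier mix: 0.401·141/1075 + 0.333·358/667 + 0.265·186/258 = 0.423.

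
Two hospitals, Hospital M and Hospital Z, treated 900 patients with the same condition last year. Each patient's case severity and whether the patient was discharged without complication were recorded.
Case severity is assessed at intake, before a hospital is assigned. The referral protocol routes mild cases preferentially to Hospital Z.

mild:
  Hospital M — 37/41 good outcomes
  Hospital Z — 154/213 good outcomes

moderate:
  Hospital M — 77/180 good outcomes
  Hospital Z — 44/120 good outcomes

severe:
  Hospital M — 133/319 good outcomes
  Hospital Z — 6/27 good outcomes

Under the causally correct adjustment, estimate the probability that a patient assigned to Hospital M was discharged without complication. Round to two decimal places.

The imbalance in case severity arose from how patients were allocated, not from anything the hospital did; and case severity independently affects the outcome. The pooled gap is confounded — condition on case severity.
Standardising Hospital M to the population case severity mix: 0.282·37/41 + 0.333·77/180 + 0.384·133/319 = 0.558.

0.56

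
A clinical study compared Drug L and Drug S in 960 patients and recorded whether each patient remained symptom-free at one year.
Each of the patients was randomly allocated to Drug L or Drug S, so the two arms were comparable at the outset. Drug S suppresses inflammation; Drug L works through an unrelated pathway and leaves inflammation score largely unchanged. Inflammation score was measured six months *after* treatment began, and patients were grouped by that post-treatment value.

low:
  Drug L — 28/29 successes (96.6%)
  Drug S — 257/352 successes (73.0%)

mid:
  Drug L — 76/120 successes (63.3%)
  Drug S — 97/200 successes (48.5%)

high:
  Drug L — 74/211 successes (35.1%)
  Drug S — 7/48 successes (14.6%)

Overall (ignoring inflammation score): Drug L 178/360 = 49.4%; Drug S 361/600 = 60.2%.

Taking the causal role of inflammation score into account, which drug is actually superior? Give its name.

The stratified and pooled comparisons disagree (Drug L wins within each inflammation score; Drug S wins overall), so the answer turns on the causal role of inflammation score.
Because the drug influences inflammation score, inflammation score is a post-treatment mediator, not a confounder. Stratifying on it would bias the estimate; the causal effect is the crude pooled difference.
Pooled: Drug L 49.4% vs Drug S 60.2%; Drug S is higher overall.

Drug S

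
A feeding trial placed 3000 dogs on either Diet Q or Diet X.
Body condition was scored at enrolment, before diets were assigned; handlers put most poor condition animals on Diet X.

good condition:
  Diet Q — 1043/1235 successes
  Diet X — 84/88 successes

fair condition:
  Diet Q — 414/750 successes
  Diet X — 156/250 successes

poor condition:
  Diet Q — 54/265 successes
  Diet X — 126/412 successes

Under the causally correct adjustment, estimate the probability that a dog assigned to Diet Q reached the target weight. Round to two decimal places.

0.60

Starting body condition satisfies the back-door criterion: it is not a descendant of the diet, and it blocks the spurious path from diet to outcome. Adjusting for it (i.e., using the within-starting body condition rates) gives the causal effect.
Standardising Diet Q to the population starting body condition mix: 0.441·1043/1235 + 0.333·414/750 + 0.226·54/265 = 0.602.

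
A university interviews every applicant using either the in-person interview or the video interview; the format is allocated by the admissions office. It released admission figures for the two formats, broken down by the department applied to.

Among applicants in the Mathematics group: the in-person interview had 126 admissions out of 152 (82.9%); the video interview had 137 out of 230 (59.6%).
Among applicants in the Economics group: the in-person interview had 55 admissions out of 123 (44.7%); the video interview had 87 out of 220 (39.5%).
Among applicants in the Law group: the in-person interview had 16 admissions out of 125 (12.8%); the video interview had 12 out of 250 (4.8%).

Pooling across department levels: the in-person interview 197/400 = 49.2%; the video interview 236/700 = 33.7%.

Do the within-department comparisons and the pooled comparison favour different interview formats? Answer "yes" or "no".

Within each department level (Mathematics 82.9% vs 59.6%; Economics 44.7% vs 39.5%; Law 12.8% vs 4.8%), the in-person interview has the higher rate every time. Pooled: 49.2% vs 33.7% — the in-person interview has the higher rate overall. They agree.

no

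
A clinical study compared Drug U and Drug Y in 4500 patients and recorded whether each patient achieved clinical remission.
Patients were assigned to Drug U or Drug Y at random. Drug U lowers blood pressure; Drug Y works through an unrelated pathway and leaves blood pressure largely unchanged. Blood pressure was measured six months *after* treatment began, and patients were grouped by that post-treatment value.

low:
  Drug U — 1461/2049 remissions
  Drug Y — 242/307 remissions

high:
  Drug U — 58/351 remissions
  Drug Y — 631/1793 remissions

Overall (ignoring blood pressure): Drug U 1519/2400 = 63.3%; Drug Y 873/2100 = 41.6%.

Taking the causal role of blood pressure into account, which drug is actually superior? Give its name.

Drug U

Blood pressure is downstream of the drug. One should not condition on a consequence of treatment, so the overall rates are the right comparison.
Pooled: Drug U 63.3% vs Drug Y 41.6%; Drug U is higher overall.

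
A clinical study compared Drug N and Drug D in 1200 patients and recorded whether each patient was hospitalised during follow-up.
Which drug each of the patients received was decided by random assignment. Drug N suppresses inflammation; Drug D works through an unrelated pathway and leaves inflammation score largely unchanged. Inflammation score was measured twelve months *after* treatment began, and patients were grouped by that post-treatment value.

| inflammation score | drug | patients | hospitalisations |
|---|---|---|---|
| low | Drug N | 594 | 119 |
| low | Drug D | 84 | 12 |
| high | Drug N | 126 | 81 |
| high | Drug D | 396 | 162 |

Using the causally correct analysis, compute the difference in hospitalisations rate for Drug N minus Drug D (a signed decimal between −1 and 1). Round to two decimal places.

-0.08

Stratifying would compare drugs among patients the drugs themselves sorted into inflammation score groups — a form of selection on an intermediate. The unconditioned pooled rates give the total causal effect.
The causal difference is the pooled difference: 0.278 − 0.362 = -0.085.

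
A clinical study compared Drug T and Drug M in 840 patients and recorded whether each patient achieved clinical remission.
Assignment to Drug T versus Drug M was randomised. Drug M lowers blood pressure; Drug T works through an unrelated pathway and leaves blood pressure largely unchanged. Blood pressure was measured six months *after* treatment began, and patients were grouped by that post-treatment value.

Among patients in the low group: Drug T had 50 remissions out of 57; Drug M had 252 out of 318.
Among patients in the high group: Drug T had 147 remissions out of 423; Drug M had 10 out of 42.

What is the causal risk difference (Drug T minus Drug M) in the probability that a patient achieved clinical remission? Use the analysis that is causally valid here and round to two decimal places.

-0.32

Blood pressure here is a post-treatment variable shaped by the drug; conditioning on it would introduce bias rather than remove it. The overall comparison is the causal one.
The causal difference is the pooled difference: 0.410 − 0.728 = -0.317.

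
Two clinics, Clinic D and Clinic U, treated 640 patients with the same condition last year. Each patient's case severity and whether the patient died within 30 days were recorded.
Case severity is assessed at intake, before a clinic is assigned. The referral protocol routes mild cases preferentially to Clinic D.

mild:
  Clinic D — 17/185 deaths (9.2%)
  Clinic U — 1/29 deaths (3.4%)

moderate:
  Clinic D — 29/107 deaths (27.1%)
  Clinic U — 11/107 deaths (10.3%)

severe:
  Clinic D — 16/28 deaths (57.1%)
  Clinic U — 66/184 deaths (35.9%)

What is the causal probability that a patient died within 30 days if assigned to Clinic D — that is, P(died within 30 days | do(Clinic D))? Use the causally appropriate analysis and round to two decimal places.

Clinic U is lower inside every case severity stratum but Clinic D is lower in aggregate. Whether to stratify depends on how case severity relates to the clinic.
Nothing the clinic does changes case severity; the imbalance is an allocation artefact. With case severity also predicting the outcome, the pooled figure is confounded, and the within-stratum comparison is the causal one.
Standardising Clinic D to the population case severity mix: 0.334·17/185 + 0.334·29/107 + 0.331·16/28 = 0.311.

0.31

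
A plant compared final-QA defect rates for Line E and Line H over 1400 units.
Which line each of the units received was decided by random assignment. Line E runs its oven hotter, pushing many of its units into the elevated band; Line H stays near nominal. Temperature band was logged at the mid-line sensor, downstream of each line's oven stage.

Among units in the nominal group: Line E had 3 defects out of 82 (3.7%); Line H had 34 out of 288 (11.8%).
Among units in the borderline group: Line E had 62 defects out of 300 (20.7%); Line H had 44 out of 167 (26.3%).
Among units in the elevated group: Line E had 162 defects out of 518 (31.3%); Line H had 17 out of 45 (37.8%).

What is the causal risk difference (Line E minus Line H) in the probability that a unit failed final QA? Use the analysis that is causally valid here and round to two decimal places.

+0.06

The in-process temperature band-specific comparison favours Line E throughout, but the pooled figures favour Line H. The question is whether to condition on in-process temperature band.
Stratifying would compare lines among units the lines themselves sorted into in-process temperature band groups — a form of selection on an intermediate. The unconditioned pooled rates give the total causal effect.
The causal difference is the pooled difference: 0.252 − 0.190 = +0.062.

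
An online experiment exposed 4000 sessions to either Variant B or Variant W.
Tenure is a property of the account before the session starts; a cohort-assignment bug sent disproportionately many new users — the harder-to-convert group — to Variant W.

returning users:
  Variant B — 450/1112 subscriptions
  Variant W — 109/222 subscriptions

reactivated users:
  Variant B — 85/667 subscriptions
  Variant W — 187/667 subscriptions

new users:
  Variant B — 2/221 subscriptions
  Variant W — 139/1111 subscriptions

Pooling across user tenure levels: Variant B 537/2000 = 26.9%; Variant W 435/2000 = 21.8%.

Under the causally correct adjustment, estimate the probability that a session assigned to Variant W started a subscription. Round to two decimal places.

0.30

User tenure satisfies the back-door criterion: it is not a descendant of the variant, and it blocks the spurious path from variant to outcome. Adjusting for it (i.e., using the within-user tenure rates) gives the causal effect.
Standardising Variant W to the population user tenure mix: 0.334·109/222 + 0.334·187/667 + 0.333·139/1111 = 0.299.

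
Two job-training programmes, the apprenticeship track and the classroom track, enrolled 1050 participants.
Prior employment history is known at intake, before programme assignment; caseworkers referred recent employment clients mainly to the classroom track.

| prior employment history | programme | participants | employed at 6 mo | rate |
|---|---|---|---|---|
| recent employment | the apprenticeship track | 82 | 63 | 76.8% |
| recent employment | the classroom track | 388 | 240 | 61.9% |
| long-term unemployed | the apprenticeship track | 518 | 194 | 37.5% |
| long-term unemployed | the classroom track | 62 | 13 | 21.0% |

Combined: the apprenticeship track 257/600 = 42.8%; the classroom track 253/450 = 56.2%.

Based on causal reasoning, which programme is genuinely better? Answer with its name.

the apprenticeship track

The prior employment history-specific comparison favours the apprenticeship track throughout, but the pooled figures favour the classroom track. The question is whether to condition on prior employment history.
The imbalance in prior employment history arose from how participants were allocated, not from anything the programme did; and prior employment history independently affects the outcome. The pooled gap is confounded — condition on prior employment history.
Within each level — recent employment: 76.8% vs 61.9%; long-term unemployed: 37.5% vs 21.0% — the apprenticeship track is higher every time.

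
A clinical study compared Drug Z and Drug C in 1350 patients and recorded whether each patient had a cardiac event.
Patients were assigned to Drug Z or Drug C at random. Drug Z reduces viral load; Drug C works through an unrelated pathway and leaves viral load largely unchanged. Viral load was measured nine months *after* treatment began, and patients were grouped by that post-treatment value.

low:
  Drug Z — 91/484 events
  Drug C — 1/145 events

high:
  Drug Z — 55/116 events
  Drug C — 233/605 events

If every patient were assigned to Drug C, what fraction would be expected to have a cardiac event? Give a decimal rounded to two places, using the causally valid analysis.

Viral load lies on the pathway drug → viral load → outcome, so adjusting for it blocks the indirect effect. For the total causal effect of drug, use the unadjusted pooled rates.
So P(outcome | do(Drug C)) is just the pooled rate for Drug C: 234/750 = 0.312.

0.31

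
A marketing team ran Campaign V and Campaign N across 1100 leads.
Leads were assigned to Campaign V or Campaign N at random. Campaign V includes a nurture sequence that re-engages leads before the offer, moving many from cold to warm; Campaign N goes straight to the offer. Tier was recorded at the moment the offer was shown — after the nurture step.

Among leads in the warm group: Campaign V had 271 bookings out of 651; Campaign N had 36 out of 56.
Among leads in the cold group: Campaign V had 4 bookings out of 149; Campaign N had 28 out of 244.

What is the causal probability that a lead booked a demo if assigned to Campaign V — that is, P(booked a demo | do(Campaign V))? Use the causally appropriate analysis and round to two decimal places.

The stratified and pooled comparisons disagree (Campaign N wins within each engagement tier; Campaign V wins overall), so the answer turns on the causal role of engagement tier.
Because the campaign influences engagement tier, engagement tier is a post-treatment mediator, not a confounder. Stratifying on it would bias the estimate; the causal effect is the crude pooled difference.
So P(outcome | do(Campaign V)) is just the pooled rate for Campaign V: 275/800 = 0.344.

0.34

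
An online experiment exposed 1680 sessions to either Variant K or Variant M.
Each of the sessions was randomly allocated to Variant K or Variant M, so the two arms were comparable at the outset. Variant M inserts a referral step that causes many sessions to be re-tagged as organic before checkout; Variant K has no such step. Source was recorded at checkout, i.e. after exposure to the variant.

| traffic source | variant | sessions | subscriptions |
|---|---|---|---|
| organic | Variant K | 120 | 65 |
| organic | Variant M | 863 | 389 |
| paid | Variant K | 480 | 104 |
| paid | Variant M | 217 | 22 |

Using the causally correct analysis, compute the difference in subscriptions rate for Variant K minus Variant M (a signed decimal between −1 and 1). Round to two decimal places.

-0.10

Traffic source is recorded after the variant and is itself shifted by it — it sits on the causal path from variant to outcome. Conditioning on a mediator would strip out part of the effect we want; the pooled comparison gives the total causal effect.
The causal difference is the pooled difference: 0.282 − 0.381 = -0.099.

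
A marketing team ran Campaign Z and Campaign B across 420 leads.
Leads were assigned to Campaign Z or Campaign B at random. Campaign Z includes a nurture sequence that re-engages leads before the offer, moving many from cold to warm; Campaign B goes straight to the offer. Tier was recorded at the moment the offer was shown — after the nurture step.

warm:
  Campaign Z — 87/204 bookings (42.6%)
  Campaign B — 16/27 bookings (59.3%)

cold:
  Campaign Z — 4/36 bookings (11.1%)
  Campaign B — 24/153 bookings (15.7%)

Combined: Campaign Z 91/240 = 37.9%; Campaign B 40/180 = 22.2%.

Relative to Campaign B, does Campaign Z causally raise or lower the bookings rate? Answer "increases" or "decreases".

increases

Campaign B is higher inside every engagement tier stratum but Campaign Z is higher in aggregate. Whether to stratify depends on how engagement tier relates to the campaign.
Because the campaign influences engagement tier, engagement tier is a post-treatment mediator, not a confounder. Stratifying on it would bias the estimate; the causal effect is the crude pooled difference.
Pooled: Campaign Z 37.9% vs Campaign B 22.2%; Campaign Z is higher overall.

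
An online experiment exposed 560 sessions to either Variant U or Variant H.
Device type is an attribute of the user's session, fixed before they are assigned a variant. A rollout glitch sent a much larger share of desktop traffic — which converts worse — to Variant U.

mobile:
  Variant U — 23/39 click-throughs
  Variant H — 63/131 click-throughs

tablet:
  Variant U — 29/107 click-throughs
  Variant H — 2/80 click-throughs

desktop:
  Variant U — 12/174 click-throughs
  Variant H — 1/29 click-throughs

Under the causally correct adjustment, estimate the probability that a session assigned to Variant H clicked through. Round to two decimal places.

0.17

Here device type is a common cause — it drives both which variant a case falls under and the outcome. The crude comparison mixes populations; the stratum-specific rates are the causally relevant ones.
Standardising Variant H to the population device type mix: 0.304·63/131 + 0.334·2/80 + 0.362·1/29 = 0.167.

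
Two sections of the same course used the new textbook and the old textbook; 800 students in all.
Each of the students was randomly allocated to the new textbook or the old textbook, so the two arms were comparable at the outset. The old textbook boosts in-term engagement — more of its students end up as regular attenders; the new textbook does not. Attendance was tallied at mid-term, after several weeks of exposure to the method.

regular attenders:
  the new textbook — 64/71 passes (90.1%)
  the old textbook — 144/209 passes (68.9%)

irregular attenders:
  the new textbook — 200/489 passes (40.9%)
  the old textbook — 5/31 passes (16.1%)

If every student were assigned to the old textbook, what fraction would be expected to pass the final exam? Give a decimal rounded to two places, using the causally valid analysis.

Because the teaching method influences mid-term attendance, mid-term attendance is a post-treatment mediator, not a confounder. Stratifying on it would bias the estimate; the causal effect is the crude pooled difference.
So P(outcome | do(the old textbook)) is just the pooled rate for the old textbook: 149/240 = 0.621.

0.62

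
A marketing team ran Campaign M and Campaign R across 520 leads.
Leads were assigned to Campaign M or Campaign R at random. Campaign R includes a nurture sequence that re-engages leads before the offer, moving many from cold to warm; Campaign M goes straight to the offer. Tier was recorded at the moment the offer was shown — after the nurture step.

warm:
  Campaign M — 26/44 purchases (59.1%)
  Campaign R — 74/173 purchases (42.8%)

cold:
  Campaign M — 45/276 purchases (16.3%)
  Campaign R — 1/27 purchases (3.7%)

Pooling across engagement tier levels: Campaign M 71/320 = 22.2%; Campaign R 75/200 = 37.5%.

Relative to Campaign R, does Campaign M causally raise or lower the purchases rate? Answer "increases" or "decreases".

decreases

Campaign M is higher inside every engagement tier stratum but Campaign R is higher in aggregate. Whether to stratify depends on how engagement tier relates to the campaign.
Engagement tier lies on the pathway campaign → engagement tier → outcome, so adjusting for it blocks the indirect effect. For the total causal effect of campaign, use the unadjusted pooled rates.
Pooled: Campaign M 22.2% vs Campaign R 37.5%; Campaign R is higher overall.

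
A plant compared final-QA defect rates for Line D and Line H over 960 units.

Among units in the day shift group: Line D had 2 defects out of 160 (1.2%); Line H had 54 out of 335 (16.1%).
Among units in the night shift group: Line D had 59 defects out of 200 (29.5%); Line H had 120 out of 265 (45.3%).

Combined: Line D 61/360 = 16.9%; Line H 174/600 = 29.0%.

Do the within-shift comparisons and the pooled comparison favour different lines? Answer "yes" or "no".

Within each shift level (day shift 1.2% vs 16.1%; night shift 29.5% vs 45.3%), Line D has the lower rate every time. Pooled: 16.9% vs 29.0% — Line D has the lower rate overall. They agree.

no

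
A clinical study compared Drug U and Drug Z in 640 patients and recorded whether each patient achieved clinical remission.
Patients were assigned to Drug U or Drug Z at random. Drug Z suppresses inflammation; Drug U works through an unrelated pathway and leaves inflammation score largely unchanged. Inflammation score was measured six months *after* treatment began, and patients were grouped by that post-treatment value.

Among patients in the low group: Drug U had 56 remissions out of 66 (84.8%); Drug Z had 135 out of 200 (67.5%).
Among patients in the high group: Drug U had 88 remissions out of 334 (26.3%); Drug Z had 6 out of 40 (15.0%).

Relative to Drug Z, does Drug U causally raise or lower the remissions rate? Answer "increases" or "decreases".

Inflammation score here is a post-treatment variable shaped by the drug; conditioning on it would introduce bias rather than remove it. The overall comparison is the causal one.
Pooled: Drug U 36.0% vs Drug Z 58.8%; Drug Z is higher overall.

decreases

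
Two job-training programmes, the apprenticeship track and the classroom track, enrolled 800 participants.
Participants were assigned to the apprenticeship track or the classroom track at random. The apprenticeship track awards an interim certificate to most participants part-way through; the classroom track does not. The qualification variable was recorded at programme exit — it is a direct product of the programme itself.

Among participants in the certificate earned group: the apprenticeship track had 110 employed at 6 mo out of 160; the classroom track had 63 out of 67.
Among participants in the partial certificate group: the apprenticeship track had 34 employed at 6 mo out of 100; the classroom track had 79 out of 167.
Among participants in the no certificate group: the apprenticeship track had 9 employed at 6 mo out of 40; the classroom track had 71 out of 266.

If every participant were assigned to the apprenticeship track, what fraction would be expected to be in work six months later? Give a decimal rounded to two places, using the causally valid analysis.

0.51

the classroom track is higher inside every qualification attained during the programme stratum but the apprenticeship track is higher in aggregate. Whether to stratify depends on how qualification attained during the programme relates to the programme.
Qualification attained during the programme is recorded after the programme and is itself shifted by it — it sits on the causal path from programme to outcome. Conditioning on a mediator would strip out part of the effect we want; the pooled comparison gives the total causal effect.
So P(outcome | do(the apprenticeship track)) is just the pooled rate for the apprenticeship track: 153/300 = 0.510.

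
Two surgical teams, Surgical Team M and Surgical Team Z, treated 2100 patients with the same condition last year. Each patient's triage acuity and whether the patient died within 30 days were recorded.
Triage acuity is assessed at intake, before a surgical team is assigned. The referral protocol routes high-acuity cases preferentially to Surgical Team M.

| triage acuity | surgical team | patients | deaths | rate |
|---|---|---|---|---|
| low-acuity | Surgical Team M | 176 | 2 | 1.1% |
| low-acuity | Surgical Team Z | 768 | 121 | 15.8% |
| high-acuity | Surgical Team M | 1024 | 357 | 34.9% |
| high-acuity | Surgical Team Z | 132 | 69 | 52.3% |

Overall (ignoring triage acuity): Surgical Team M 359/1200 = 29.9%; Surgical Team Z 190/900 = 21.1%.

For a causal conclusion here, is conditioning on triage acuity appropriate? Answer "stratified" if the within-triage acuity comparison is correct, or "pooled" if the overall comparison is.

The triage acuity-specific comparison favours Surgical Team M throughout, but the pooled figures favour Surgical Team Z. The question is whether to condition on triage acuity.
Nothing the surgical team does changes triage acuity; the imbalance is an allocation artefact. With triage acuity also predicting the outcome, the pooled figure is confounded, and the within-stratum comparison is the causal one.
Within each level — low-acuity: 1.1% vs 15.8%; high-acuity: 34.9% vs 52.3% — Surgical Team M is lower every time.

stratified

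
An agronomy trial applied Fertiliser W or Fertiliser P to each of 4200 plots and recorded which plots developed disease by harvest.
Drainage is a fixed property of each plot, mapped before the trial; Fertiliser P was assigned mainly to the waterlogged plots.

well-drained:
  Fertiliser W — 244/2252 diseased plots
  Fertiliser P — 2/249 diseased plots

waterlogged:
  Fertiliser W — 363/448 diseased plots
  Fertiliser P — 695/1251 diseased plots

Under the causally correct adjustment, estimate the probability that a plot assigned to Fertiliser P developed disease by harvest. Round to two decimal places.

0.23

The stratified and pooled comparisons disagree (Fertiliser P wins within each field drainage; Fertiliser W wins overall), so the answer turns on the causal role of field drainage.
Field drainage differs across fertilisers for reasons unrelated to any effect of the fertiliser itself, and it separately predicts the outcome — a classic confounder. We must compare within field drainage levels.
Standardising Fertiliser P to the population field drainage mix: 0.595·2/249 + 0.405·695/1251 = 0.230.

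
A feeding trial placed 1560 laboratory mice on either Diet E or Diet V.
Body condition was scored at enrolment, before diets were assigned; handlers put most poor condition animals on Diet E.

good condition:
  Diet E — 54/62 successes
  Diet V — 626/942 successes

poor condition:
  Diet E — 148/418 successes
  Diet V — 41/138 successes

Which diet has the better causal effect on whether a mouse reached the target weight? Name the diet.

Within every starting body condition level Diet E has the higher rate, yet pooled Diet V does — Simpson's reversal.
Since starting body condition is a pre-existing factor (not a product of the diet) and it affects the outcome on its own, it is a confounder. The stratified rates, not the pooled rate, identify the causal effect.
Within each level — good condition: 87.1% vs 66.5%; poor condition: 35.4% vs 29.7% — Diet E is higher every time.

Diet E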